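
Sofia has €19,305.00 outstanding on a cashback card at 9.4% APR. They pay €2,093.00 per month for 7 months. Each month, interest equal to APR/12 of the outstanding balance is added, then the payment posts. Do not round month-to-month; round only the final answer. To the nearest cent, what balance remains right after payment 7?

Monthly rate r = 9.4%/12 = 0.783333% = 0.00783333.
Each month: B ← B·(1+r) − €2,093.00.
Month 1: interest €151.22; balance after payment €17,363.22.
Month 2: interest €136.01; balance after payment €15,406.23.
Month 3: interest €120.68; balance after payment €13,433.92.
Month 4: interest €105.23; balance after payment €11,446.15.
Month 5: interest €89.66; balance after payment €9,442.81.
Month 6: interest €73.97; balance after payment €7,423.78.
Month 7: interest €58.15; balance after payment €5,388.93.

€5,388.93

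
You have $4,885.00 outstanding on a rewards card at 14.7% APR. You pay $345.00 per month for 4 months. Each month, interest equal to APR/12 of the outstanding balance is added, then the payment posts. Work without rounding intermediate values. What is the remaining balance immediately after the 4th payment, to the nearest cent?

$3,723.23

Monthly rate r = 14.7%/12 = 1.225% = 0.01225.
Each month: B ← B·(1+r) − $345.00.
Month 1: interest $59.84; balance after payment $4,599.84.
Month 2: interest $56.35; balance after payment $4,311.19.
Month 3: interest $52.81; balance after payment $4,019.00.
Month 4: interest $49.23; balance after payment $3,723.23.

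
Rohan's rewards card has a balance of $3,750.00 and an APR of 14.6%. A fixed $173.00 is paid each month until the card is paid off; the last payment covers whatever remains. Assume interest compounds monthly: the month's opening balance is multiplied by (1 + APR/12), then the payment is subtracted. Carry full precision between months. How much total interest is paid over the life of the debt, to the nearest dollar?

Monthly rate r = 14.6%/12 = 1.21667% = 0.0121667.
Payoff takes n = ⌈−ln(1 − rB₀/P)/ln(1+r)⌉ = ⌈25.316⌉ = 26 payments; the last is $54.94.
Total paid = 25·$173.00 + $54.94 = $4,379.94.
Total interest = total paid − principal = $4,379.94 − $3,750.00 = $629.94.

$630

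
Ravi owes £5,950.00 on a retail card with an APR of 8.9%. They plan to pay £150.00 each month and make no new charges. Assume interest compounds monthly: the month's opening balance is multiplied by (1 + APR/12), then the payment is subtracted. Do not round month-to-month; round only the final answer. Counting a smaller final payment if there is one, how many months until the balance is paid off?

Monthly rate r = 8.9%/12 = 0.741667% = 0.00741667.
Recurrence: B ← B·(1+r) − £150.00.
Month 1: interest £44.13; balance after payment £5,844.13.
Month 2: interest £43.34; balance after payment £5,737.47.
Closed form: n = −ln(1 − rB₀/P)/ln(1+r) = −ln(0.70581)/ln(1.00742) ≈ 47.151, so the balance reaches zero during payment 48.

48 months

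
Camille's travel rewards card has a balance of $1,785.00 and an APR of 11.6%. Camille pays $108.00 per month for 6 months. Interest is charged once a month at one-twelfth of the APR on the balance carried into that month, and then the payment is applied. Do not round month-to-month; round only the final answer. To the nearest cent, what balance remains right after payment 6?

$1,227.20

Monthly rate r = 11.6%/12 = 0.966667% = 0.00966667.
Each month: B ← B·(1+r) − $108.00.
Month 1: interest $17.26; balance after payment $1,694.26.
Month 2: interest $16.38; balance after payment $1,602.63.
Month 3: interest $15.49; balance after payment $1,510.12.
Month 4: interest $14.60; balance after payment $1,416.72.
Month 5: interest $13.69; balance after payment $1,322.42.
Month 6: interest $12.78; balance after payment $1,227.20.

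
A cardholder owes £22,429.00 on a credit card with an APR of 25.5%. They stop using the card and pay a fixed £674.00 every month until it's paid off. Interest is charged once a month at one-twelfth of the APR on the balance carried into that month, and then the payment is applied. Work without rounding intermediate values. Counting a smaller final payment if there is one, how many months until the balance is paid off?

Monthly rate r = 25.5%/12 = 2.125% = 0.02125.
Recurrence: B ← B·(1+r) − £674.00.
Month 1: interest £476.62; balance after payment £22,231.62.
Month 2: interest £472.42; balance after payment £22,030.04.
Closed form: n = −ln(1 − rB₀/P)/ln(1+r) = −ln(0.29285)/ln(1.02125) ≈ 58.404, so the balance reaches zero during payment 59.

59 payments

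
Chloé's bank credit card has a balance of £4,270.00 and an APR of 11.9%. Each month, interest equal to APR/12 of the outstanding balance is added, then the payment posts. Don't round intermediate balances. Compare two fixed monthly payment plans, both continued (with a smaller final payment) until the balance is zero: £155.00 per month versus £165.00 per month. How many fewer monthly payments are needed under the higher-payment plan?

2 fewer payments

Monthly rate r = 11.9%/12 = 0.991667% = 0.00991667.
At £155.00/mo: n = ⌈−ln(1 − rB₀/P)/ln(1+r)⌉ = 33 payments (last £52.28); total interest = total paid − £4,270.00 = £742.28.
At £165.00/mo: 31 payments (last £8.88); total interest £688.88.
Payments saved = 33 − 31 = 2.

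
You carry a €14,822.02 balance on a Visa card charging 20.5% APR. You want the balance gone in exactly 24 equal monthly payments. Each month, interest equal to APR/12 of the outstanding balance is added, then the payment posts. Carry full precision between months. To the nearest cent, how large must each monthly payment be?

€758.00

Monthly rate r = 20.5%/12 = 1.70833% = 0.0170833.
Level-payment amortization: P = B₀·r / (1 − (1+r)^(−n)) = 14822.02·0.0170833 / (1 − 1.01708^(−24)).
Denominator 1 − (1+r)^(−24) = 0.334047743.
P = 253.21 / 0.334047743 ≈ 758.00.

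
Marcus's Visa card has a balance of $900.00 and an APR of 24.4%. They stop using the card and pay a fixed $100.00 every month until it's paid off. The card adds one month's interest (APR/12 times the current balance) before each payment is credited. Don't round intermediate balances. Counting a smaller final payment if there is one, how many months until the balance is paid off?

Monthly rate r = 24.4%/12 = 2.03333% = 0.0203333.
Recurrence: B ← B·(1+r) − $100.00.
Month 1: interest $18.30; balance after payment $818.30.
Month 2: interest $16.64; balance after payment $734.94.
Closed form: n = −ln(1 − rB₀/P)/ln(1+r) = −ln(0.817)/ln(1.02033) ≈ 10.041, so the balance reaches zero during payment 11.

11 months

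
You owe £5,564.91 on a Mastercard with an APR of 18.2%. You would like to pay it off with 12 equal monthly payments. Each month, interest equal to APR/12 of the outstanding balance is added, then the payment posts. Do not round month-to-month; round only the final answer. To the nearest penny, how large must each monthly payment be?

Monthly rate r = 18.2%/12 = 1.51667% = 0.0151667.
Level-payment amortization: P = B₀·r / (1 − (1+r)^(−n)) = 5564.91·0.0151667 / (1 − 1.01517^(−12)).
Denominator 1 − (1+r)^(−12) = 0.165258874.
P = 84.4011 / 0.165258874 ≈ 510.72.

£510.72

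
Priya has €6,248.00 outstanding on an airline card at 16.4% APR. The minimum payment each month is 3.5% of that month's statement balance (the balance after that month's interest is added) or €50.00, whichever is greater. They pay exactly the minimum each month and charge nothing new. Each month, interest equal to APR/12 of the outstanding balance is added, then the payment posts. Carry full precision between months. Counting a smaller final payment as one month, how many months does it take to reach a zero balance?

Monthly rate r = 16.4%/12 = 1.36667% = 0.0136667.
While 3.5% of the post-interest balance exceeds €50.00, each month B ← (B·(1+r))·(1 − 0.035), i.e. B shrinks by the factor (1+r)·0.965 = 0.97819.
This holds for months 1–68. Entering month 69 the balance is €1,394.66; 3.5% of the post-interest balance is now below €50.00, so the flat €50.00 minimum applies from here.
From month 69 a fixed €50.00 at rate r clears €1,394.66 in 36 more payments. Total: 68 + 36 = 104 months.

104 months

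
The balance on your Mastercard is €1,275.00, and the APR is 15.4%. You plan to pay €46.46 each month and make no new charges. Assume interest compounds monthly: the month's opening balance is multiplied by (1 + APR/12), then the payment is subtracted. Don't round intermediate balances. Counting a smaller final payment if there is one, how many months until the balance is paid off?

Monthly rate r = 15.4%/12 = 1.28333% = 0.0128333.
Recurrence: B ← B·(1+r) − €46.46.
Month 1: interest €16.36; balance after payment €1,244.90.
Month 2: interest €15.98; balance after payment €1,214.42.
Closed form: n = −ln(1 − rB₀/P)/ln(1+r) = −ln(0.64782)/ln(1.01283) ≈ 34.046, so the balance reaches zero during payment 35.

35 payments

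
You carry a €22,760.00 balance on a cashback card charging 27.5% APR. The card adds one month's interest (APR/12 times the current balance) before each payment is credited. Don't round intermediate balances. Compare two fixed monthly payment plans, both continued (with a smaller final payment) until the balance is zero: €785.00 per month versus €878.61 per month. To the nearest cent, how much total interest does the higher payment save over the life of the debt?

€2,910.73

Monthly rate r = 27.5%/12 = 2.29167% = 0.0229167.
At €785.00/mo: n = ⌈−ln(1 − rB₀/P)/ln(1+r)⌉ = 49 payments (last €152.49); total interest = total paid − €22,760.00 = €15,072.49.
At €878.61/mo: 40 payments (last €655.97); total interest €12,161.76.
Interest saved = €15,072.49 − €12,161.76 = €2,910.73.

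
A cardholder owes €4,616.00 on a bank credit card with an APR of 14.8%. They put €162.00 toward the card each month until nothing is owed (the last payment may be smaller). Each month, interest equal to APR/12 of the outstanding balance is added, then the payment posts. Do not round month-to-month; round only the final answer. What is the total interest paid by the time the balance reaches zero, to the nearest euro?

€1,106

Monthly rate r = 14.8%/12 = 1.23333% = 0.0123333.
Payoff takes n = ⌈−ln(1 − rB₀/P)/ln(1+r)⌉ = ⌈35.322⌉ = 36 payments; the last is €52.41.
Total paid = 35·€162.00 + €52.41 = €5,722.41.
Total interest = total paid − principal = €5,722.41 − €4,616.00 = €1,106.41.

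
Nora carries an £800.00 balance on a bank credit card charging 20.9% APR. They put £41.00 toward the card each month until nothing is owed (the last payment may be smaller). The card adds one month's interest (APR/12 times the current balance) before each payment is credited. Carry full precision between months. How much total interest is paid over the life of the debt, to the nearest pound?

£186

Monthly rate r = 20.9%/12 = 1.74167% = 0.0174167.
Payoff takes n = ⌈−ln(1 − rB₀/P)/ln(1+r)⌉ = ⌈24.050⌉ = 25 payments; the last is £2.08.
Total paid = 24·£41.00 + £2.08 = £986.08.
Total interest = total paid − principal = £986.08 − £800.00 = £186.08.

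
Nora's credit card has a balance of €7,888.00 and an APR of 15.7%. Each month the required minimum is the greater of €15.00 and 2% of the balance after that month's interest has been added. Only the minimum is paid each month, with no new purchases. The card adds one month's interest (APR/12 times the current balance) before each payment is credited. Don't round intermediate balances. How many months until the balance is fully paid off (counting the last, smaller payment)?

409 months

Monthly rate r = 15.7%/12 = 1.30833% = 0.0130833.
While 2% of the post-interest balance exceeds €15.00, each month B ← (B·(1+r))·(1 − 0.02), i.e. B shrinks by the factor (1+r)·0.98 = 0.99282.
This holds for months 1–329. Entering month 330 the balance is €737.24; 2% of the post-interest balance is now below €15.00, so the flat €15.00 minimum applies from here.
From month 330 a fixed €15.00 at rate r clears €737.24 in 80 more payments. Total: 329 + 80 = 409 months.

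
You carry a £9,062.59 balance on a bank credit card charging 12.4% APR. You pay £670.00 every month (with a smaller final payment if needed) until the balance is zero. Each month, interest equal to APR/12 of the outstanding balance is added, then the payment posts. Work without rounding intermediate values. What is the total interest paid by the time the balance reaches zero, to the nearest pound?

£750

Monthly rate r = 12.4%/12 = 1.03333% = 0.0103333.
Payoff takes n = ⌈−ln(1 − rB₀/P)/ln(1+r)⌉ = ⌈14.645⌉ = 15 payments; the last is £433.06.
Total paid = 14·£670.00 + £433.06 = £9,813.06.
Total interest = total paid − principal = £9,813.06 − £9,062.59 = £750.47.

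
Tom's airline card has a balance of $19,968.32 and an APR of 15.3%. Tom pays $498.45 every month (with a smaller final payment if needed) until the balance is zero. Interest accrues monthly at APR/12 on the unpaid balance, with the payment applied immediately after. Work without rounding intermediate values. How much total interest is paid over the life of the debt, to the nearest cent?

Monthly rate r = 15.3%/12 = 1.275% = 0.01275.
Payoff takes n = ⌈−ln(1 − rB₀/P)/ln(1+r)⌉ = ⌈56.430⌉ = 57 payments; the last is $215.09.
Total paid = 56·$498.45 + $215.09 = $28,128.29.
Total interest = total paid − principal = $28,128.29 − $19,968.32 = $8,159.97.

$8,159.97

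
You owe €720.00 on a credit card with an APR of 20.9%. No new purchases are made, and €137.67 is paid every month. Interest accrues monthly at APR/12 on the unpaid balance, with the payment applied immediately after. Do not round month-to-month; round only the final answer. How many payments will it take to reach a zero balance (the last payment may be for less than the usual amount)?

6 payments

Monthly rate r = 20.9%/12 = 1.74167% = 0.0174167.
Recurrence: B ← B·(1+r) − €137.67.
Month 1: interest €12.54; balance after payment €594.87.
Month 2: interest €10.36; balance after payment €467.56.
Month 3: interest €8.14; balance after payment €338.03.
Month 4: interest €5.89; balance after payment €206.25.
Month 5: interest €3.59; balance after payment €72.17.
Month 6: interest €1.26; balance after payment €0.00.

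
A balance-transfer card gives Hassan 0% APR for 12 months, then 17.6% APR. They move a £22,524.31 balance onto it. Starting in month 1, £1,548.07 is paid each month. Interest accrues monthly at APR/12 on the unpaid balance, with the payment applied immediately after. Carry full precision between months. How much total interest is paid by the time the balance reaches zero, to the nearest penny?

Promo months 1–12 at r₀ = 0%/12 = 0; months 13+ at r₁ = 17.6%/12 = 0.0146667.
After month 12 (no interest yet): B = £22,524.31 − 12·£1,548.07 = £3,947.47.
Then at r₁ with £1,548.07/mo: n₂ = −ln(1 − r₁·B/P)/ln(1+r₁) ≈ 2.62 → 3 more payments.
Total paid = 14·£1,548.07 + £959.13 = £22,632.11; interest = £22,632.11 − £22,524.31 = £107.80.

£107.80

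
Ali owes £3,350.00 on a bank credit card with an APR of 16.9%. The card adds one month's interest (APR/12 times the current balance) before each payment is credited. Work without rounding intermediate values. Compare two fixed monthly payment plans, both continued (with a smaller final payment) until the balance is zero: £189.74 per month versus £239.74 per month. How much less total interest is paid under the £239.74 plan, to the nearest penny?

Monthly rate r = 16.9%/12 = 1.40833% = 0.0140833.
At £189.74/mo: n = ⌈−ln(1 − rB₀/P)/ln(1+r)⌉ = 21 payments (last £84.23); total interest = total paid − £3,350.00 = £529.03.
At £239.74/mo: 16 payments (last £160.94); total interest £407.04.
Interest saved = £529.03 − £407.04 = £121.99.

£121.99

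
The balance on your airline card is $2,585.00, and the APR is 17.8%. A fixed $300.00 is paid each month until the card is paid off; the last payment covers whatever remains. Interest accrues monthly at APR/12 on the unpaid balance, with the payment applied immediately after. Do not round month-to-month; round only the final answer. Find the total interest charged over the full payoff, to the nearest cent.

Monthly rate r = 17.8%/12 = 1.48333% = 0.0148333.
Payoff takes n = ⌈−ln(1 − rB₀/P)/ln(1+r)⌉ = ⌈9.287⌉ = 10 payments; the last is $86.70.
Total paid = 9·$300.00 + $86.70 = $2,786.70.
Total interest = total paid − principal = $2,786.70 − $2,585.00 = $201.70.

$201.70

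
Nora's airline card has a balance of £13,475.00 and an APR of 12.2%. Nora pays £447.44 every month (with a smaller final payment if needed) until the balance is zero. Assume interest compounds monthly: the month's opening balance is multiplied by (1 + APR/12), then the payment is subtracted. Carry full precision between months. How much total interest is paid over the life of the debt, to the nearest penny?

Monthly rate r = 12.2%/12 = 1.01667% = 0.0101667.
Payoff takes n = ⌈−ln(1 − rB₀/P)/ln(1+r)⌉ = ⌈36.137⌉ = 37 payments; the last is £61.59.
Total paid = 36·£447.44 + £61.59 = £16,169.43.
Total interest = total paid − principal = £16,169.43 − £13,475.00 = £2,694.43.

£2,694.43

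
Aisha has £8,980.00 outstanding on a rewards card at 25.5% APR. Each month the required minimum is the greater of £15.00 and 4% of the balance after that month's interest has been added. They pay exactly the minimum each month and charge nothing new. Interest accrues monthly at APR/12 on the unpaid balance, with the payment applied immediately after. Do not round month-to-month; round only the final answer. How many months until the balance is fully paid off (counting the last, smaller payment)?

197 months

Monthly rate r = 25.5%/12 = 2.125% = 0.02125.
While 4% of the post-interest balance exceeds £15.00, each month B ← (B·(1+r))·(1 − 0.04), i.e. B shrinks by the factor (1+r)·0.96 = 0.9804.
This holds for months 1–162. Entering month 163 the balance is £363.59; 4% of the post-interest balance is now below £15.00, so the flat £15.00 minimum applies from here.
From month 163 a fixed £15.00 at rate r clears £363.59 in 35 more payments. Total: 162 + 35 = 197 months.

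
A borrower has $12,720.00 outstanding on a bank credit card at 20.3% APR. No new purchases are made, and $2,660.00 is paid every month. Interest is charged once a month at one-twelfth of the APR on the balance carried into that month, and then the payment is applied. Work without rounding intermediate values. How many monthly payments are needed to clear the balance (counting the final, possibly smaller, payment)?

6 months

Monthly rate r = 20.3%/12 = 1.69167% = 0.0169167.
Recurrence: B ← B·(1+r) − $2,660.00.
Month 1: interest $215.18; balance after payment $10,275.18.
Month 2: interest $173.82; balance after payment $7,789.00.
Month 3: interest $131.76; balance after payment $5,260.77.
Month 4: interest $88.99; balance after payment $2,689.76.
Month 5: interest $45.50; balance after payment $75.26.
Month 6: interest $1.27; balance after payment $0.00.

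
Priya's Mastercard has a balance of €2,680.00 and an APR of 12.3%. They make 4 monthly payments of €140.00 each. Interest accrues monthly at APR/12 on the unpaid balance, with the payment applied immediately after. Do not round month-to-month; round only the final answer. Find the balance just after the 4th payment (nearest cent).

€2,222.91

Monthly rate r = 12.3%/12 = 1.025% = 0.01025.
Each month: B ← B·(1+r) − €140.00.
Month 1: interest €27.47; balance after payment €2,567.47.
Month 2: interest €26.32; balance after payment €2,453.79.
Month 3: interest €25.15; balance after payment €2,338.94.
Month 4: interest €23.97; balance after payment €2,222.91.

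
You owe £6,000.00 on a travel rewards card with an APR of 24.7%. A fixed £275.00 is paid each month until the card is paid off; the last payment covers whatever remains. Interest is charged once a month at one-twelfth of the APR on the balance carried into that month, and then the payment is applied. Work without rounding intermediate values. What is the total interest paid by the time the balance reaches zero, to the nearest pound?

£2,047

Monthly rate r = 24.7%/12 = 2.05833% = 0.0205833.
Payoff takes n = ⌈−ln(1 − rB₀/P)/ln(1+r)⌉ = ⌈29.262⌉ = 30 payments; the last is £72.47.
Total paid = 29·£275.00 + £72.47 = £8,047.47.
Total interest = total paid − principal = £8,047.47 − £6,000.00 = £2,047.47.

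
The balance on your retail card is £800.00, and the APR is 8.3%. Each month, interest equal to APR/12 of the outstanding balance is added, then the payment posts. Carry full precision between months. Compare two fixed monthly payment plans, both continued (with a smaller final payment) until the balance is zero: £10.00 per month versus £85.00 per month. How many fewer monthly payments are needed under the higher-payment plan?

Monthly rate r = 8.3%/12 = 0.691667% = 0.00691667.
At £10.00/mo: n = ⌈−ln(1 − rB₀/P)/ln(1+r)⌉ = 117 payments (last £9.25); total interest = total paid − £800.00 = £369.25.
At £85.00/mo: 10 payments (last £65.14); total interest £30.14.
Payments saved = 117 − 10 = 107.

107 fewer payments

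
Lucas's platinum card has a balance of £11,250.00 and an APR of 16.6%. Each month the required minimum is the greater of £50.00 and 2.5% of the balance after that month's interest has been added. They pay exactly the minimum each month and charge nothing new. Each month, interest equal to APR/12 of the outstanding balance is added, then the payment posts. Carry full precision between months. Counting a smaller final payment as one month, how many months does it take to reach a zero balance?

Monthly rate r = 16.6%/12 = 1.38333% = 0.0138333.
While 2.5% of the post-interest balance exceeds £50.00, each month B ← (B·(1+r))·(1 − 0.025), i.e. B shrinks by the factor (1+r)·0.975 = 0.98849.
This holds for months 1–151. Entering month 152 the balance is £1,957.95; 2.5% of the post-interest balance is now below £50.00, so the flat £50.00 minimum applies from here.
From month 152 a fixed £50.00 at rate r clears £1,957.95 in 57 more payments. Total: 151 + 57 = 208 months.

208 months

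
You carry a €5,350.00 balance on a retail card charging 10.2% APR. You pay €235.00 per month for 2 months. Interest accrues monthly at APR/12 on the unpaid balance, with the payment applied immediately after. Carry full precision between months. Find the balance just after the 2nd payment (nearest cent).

Monthly rate r = 10.2%/12 = 0.85% = 0.0085.
Each month: B ← B·(1+r) − €235.00.
Month 1: interest €45.47; balance after payment €5,160.48.
Month 2: interest €43.86; balance after payment €4,969.34.

€4,969.34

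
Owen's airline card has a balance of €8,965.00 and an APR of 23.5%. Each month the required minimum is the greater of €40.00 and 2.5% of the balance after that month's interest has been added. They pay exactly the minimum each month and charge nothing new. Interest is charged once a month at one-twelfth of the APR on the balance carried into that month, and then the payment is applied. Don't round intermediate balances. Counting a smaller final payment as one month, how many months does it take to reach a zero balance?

370 months

Monthly rate r = 23.5%/12 = 1.95833% = 0.0195833.
While 2.5% of the post-interest balance exceeds €40.00, each month B ← (B·(1+r))·(1 − 0.025), i.e. B shrinks by the factor (1+r)·0.975 = 0.99409.
This holds for months 1–295. Entering month 296 the balance is €1,561.77; 2.5% of the post-interest balance is now below €40.00, so the flat €40.00 minimum applies from here.
From month 296 a fixed €40.00 at rate r clears €1,561.77 in 75 more payments. Total: 295 + 75 = 370 months.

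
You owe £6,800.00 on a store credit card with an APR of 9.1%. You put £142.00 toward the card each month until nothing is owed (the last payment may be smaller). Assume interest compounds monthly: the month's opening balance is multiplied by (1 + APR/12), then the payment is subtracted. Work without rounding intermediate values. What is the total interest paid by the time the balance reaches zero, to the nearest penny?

£1,681.21

Monthly rate r = 9.1%/12 = 0.758333% = 0.00758333.
Payoff takes n = ⌈−ln(1 − rB₀/P)/ln(1+r)⌉ = ⌈59.726⌉ = 60 payments; the last is £103.21.
Total paid = 59·£142.00 + £103.21 = £8,481.21.
Total interest = total paid − principal = £8,481.21 − £6,800.00 = £1,681.21.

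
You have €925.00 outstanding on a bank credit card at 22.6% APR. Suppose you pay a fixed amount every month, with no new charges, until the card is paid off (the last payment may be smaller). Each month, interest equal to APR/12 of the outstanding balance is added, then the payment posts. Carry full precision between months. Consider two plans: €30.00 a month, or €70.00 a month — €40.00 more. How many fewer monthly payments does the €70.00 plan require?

Monthly rate r = 22.6%/12 = 1.88333% = 0.0188333.
At €30.00/mo: n = ⌈−ln(1 − rB₀/P)/ln(1+r)⌉ = 47 payments (last €17.56); total interest = total paid − €925.00 = €472.56.
At €70.00/mo: 16 payments (last €23.79); total interest €148.79.
Payments saved = 47 − 16 = 31.

31 fewer payments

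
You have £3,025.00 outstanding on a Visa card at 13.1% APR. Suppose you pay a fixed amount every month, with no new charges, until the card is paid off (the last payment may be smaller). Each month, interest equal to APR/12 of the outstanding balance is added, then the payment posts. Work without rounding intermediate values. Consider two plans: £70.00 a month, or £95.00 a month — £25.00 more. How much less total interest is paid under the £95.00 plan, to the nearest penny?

£377.40

Monthly rate r = 13.1%/12 = 1.09167% = 0.0109167.
At £70.00/mo: n = ⌈−ln(1 − rB₀/P)/ln(1+r)⌉ = 59 payments (last £54.62); total interest = total paid − £3,025.00 = £1,089.62.
At £95.00/mo: 40 payments (last £32.22); total interest £712.22.
Interest saved = £1,089.62 − £712.22 = £377.40.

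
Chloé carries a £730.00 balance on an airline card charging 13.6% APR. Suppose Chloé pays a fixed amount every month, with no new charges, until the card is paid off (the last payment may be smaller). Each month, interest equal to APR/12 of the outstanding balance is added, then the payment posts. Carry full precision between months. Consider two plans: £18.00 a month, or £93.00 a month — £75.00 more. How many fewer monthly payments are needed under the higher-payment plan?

Monthly rate r = 13.6%/12 = 1.13333% = 0.0113333.
At £18.00/mo: n = ⌈−ln(1 − rB₀/P)/ln(1+r)⌉ = 55 payments (last £11.11); total interest = total paid − £730.00 = £253.11.
At £93.00/mo: 9 payments (last £24.96); total interest £38.96.
Payments saved = 55 − 9 = 46.

46 fewer payments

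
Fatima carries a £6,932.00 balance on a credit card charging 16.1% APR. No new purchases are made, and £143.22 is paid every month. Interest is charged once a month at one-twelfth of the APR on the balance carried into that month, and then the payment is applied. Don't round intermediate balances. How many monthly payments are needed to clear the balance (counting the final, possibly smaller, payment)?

79 months

Monthly rate r = 16.1%/12 = 1.34167% = 0.0134167.
Recurrence: B ← B·(1+r) − £143.22.
Month 1: interest £93.00; balance after payment £6,881.78.
Month 2: interest £92.33; balance after payment £6,830.89.
Closed form: n = −ln(1 − rB₀/P)/ln(1+r) = −ln(0.35062)/ln(1.01342) ≈ 78.639, so the balance reaches zero during payment 79.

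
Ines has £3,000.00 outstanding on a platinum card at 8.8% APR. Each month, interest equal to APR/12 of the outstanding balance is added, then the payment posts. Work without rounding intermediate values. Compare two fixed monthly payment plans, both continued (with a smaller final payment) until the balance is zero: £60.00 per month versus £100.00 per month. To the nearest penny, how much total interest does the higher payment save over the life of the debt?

Monthly rate r = 8.8%/12 = 0.733333% = 0.00733333.
At £60.00/mo: n = ⌈−ln(1 − rB₀/P)/ln(1+r)⌉ = 63 payments (last £30.86); total interest = total paid − £3,000.00 = £750.86.
At £100.00/mo: 35 payments (last £0.52); total interest £400.52.
Interest saved = £750.86 − £400.52 = £350.34.

£350.34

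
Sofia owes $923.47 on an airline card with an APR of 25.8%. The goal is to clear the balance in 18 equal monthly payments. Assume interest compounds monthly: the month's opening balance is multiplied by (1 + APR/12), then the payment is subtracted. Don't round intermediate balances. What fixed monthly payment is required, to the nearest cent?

$62.41

Monthly rate r = 25.8%/12 = 2.15% = 0.0215.
Level-payment amortization: P = B₀·r / (1 − (1+r)^(−n)) = 923.47·0.0215 / (1 − 1.0215^(−18)).
Denominator 1 − (1+r)^(−18) = 0.318117849.
P = 19.8546 / 0.318117849 ≈ 62.41.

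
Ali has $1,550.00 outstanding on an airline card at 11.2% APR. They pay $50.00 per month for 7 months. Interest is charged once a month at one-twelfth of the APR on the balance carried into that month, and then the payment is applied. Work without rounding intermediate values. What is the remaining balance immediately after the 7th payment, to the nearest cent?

Monthly rate r = 11.2%/12 = 0.933333% = 0.00933333.
Each month: B ← B·(1+r) − $50.00.
Month 1: interest $14.47; balance after payment $1,514.47.
Month 2: interest $14.14; balance after payment $1,478.60.
Month 3: interest $13.80; balance after payment $1,442.40.
Month 4: interest $13.46; balance after payment $1,405.86.
Month 5: interest $13.12; balance after payment $1,368.99.
Month 6: interest $12.78; balance after payment $1,331.76.
Month 7: interest $12.43; balance after payment $1,294.19.

$1,294.19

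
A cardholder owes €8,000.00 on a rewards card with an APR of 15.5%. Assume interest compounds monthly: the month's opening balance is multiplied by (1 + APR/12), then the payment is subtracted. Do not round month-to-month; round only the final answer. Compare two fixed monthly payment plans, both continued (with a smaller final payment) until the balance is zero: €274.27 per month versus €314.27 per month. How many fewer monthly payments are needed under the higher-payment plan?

Monthly rate r = 15.5%/12 = 1.29167% = 0.0129167.
At €274.27/mo: n = ⌈−ln(1 − rB₀/P)/ln(1+r)⌉ = 37 payments (last €230.98); total interest = total paid − €8,000.00 = €2,104.70.
At €314.27/mo: 32 payments (last €20.74); total interest €1,763.11.
Payments saved = 37 − 32 = 5.

5 fewer payments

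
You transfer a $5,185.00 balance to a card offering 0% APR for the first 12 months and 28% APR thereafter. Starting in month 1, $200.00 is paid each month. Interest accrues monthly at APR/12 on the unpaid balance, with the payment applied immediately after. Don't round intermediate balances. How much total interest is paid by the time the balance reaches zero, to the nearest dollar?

Promo months 1–12 at r₀ = 0%/12 = 0; months 13+ at r₁ = 28%/12 = 0.0233333.
After month 12 (no interest yet): B = $5,185.00 − 12·$200.00 = $2,785.00.
Then at r₁ with $200.00/mo: n₂ = −ln(1 − r₁·B/P)/ln(1+r₁) ≈ 17.04 → 18 more payments.
Total paid = 29·$200.00 + $7.10 = $5,807.10; interest = $5,807.10 − $5,185.00 = $622.10.

$622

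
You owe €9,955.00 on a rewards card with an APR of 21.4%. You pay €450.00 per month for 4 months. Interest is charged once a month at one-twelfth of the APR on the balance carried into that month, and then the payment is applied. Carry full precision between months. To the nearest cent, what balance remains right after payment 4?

€8,835.62

Monthly rate r = 21.4%/12 = 1.78333% = 0.0178333.
Each month: B ← B·(1+r) − €450.00.
Month 1: interest €177.53; balance after payment €9,682.53.
Month 2: interest €172.67; balance after payment €9,405.20.
Month 3: interest €167.73; balance after payment €9,122.93.
Month 4: interest €162.69; balance after payment €8,835.62.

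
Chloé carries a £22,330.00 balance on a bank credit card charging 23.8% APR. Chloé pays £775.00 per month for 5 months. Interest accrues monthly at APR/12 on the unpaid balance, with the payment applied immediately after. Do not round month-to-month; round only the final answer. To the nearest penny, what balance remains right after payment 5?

£20,602.20

Monthly rate r = 23.8%/12 = 1.98333% = 0.0198333.
Each month: B ← B·(1+r) − £775.00.
Month 1: interest £442.88; balance after payment £21,997.88.
Month 2: interest £436.29; balance after payment £21,659.17.
Month 3: interest £429.57; balance after payment £21,313.74.
Month 4: interest £422.72; balance after payment £20,961.47.
Month 5: interest £415.74; balance after payment £20,602.20.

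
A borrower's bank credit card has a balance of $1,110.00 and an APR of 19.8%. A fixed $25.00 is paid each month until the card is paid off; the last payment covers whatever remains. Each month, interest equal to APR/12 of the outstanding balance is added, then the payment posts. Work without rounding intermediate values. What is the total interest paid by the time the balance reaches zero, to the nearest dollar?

Monthly rate r = 19.8%/12 = 1.65% = 0.0165.
Payoff takes n = ⌈−ln(1 − rB₀/P)/ln(1+r)⌉ = ⌈80.598⌉ = 81 payments; the last is $14.99.
Total paid = 80·$25.00 + $14.99 = $2,014.99.
Total interest = total paid − principal = $2,014.99 − $1,110.00 = $904.99.

$905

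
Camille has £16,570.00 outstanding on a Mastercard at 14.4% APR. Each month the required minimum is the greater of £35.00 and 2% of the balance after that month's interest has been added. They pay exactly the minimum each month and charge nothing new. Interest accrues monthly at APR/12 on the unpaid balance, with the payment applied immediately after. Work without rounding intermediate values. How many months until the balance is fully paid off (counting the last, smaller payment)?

Monthly rate r = 14.4%/12 = 1.2% = 0.012.
While 2% of the post-interest balance exceeds £35.00, each month B ← (B·(1+r))·(1 − 0.02), i.e. B shrinks by the factor (1+r)·0.98 = 0.99176.
This holds for months 1–274. Entering month 275 the balance is £1,716.83; 2% of the post-interest balance is now below £35.00, so the flat £35.00 minimum applies from here.
From month 275 a fixed £35.00 at rate r clears £1,716.83 in 75 more payments. Total: 274 + 75 = 349 months.

349 months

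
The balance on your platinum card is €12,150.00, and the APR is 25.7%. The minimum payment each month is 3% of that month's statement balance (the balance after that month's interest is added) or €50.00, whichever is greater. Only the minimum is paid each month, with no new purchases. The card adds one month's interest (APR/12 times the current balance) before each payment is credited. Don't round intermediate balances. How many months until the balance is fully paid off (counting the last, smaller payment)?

274 months

Monthly rate r = 25.7%/12 = 2.14167% = 0.0214167.
While 3% of the post-interest balance exceeds €50.00, each month B ← (B·(1+r))·(1 − 0.03), i.e. B shrinks by the factor (1+r)·0.97 = 0.99077.
This holds for months 1–217. Entering month 218 the balance is €1,625.85; 3% of the post-interest balance is now below €50.00, so the flat €50.00 minimum applies from here.
From month 218 a fixed €50.00 at rate r clears €1,625.85 in 57 more payments. Total: 217 + 57 = 274 months.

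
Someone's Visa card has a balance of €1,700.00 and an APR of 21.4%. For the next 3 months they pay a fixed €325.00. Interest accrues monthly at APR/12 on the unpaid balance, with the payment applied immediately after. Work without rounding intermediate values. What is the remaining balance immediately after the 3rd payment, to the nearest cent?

€800.09

Monthly rate r = 21.4%/12 = 1.78333% = 0.0178333.
Each month: B ← B·(1+r) − €325.00.
Month 1: interest €30.32; balance after payment €1,405.32.
Month 2: interest €25.06; balance after payment €1,105.38.
Month 3: interest €19.71; balance after payment €800.09.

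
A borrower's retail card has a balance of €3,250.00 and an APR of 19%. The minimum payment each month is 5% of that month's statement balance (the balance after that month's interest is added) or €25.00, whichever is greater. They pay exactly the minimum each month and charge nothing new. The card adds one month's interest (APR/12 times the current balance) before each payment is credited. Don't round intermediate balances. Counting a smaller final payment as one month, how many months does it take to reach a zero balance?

77 months

Monthly rate r = 19%/12 = 1.58333% = 0.0158333.
While 5% of the post-interest balance exceeds €25.00, each month B ← (B·(1+r))·(1 − 0.05), i.e. B shrinks by the factor (1+r)·0.95 = 0.96504.
This holds for months 1–54. Entering month 55 the balance is €475.74; 5% of the post-interest balance is now below €25.00, so the flat €25.00 minimum applies from here.
From month 55 a fixed €25.00 at rate r clears €475.74 in 23 more payments. Total: 54 + 23 = 77 months.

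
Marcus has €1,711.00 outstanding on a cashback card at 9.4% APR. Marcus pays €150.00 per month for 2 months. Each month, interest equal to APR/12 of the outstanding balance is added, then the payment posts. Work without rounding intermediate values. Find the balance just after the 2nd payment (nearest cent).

€1,436.74

Monthly rate r = 9.4%/12 = 0.783333% = 0.00783333.
Each month: B ← B·(1+r) − €150.00.
Month 1: interest €13.40; balance after payment €1,574.40.
Month 2: interest €12.33; balance after payment €1,436.74.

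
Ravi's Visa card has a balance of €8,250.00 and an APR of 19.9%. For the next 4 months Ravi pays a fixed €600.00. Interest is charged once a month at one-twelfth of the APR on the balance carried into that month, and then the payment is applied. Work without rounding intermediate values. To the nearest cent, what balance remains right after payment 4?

€6,350.65

Monthly rate r = 19.9%/12 = 1.65833% = 0.0165833.
Each month: B ← B·(1+r) − €600.00.
Month 1: interest €136.81; balance after payment €7,786.81.
Month 2: interest €129.13; balance after payment €7,315.94.
Month 3: interest €121.32; balance after payment €6,837.27.
Month 4: interest €113.38; balance after payment €6,350.65.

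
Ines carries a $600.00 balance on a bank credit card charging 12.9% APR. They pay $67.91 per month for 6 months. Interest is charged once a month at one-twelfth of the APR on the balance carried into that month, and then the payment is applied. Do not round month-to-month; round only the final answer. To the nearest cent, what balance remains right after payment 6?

Monthly rate r = 12.9%/12 = 1.075% = 0.01075.
Each month: B ← B·(1+r) − $67.91.
Month 1: interest $6.45; balance after payment $538.54.
Month 2: interest $5.79; balance after payment $476.42.
Month 3: interest $5.12; balance after payment $413.63.
Month 4: interest $4.45; balance after payment $350.17.
Month 5: interest $3.76; balance after payment $286.02.
Month 6: interest $3.07; balance after payment $221.19.

$221.19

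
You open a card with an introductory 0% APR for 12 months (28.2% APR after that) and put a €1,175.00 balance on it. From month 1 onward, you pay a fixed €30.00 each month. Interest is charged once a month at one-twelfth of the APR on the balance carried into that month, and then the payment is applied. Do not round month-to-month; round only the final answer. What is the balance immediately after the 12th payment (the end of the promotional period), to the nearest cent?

Promo months 1–12 at r₀ = 0%/12 = 0; months 13+ at r₁ = 28.2%/12 = 0.0235.
After month 12 (no interest yet): B = €1,175.00 − 12·€30.00 = €815.00.

€815.00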